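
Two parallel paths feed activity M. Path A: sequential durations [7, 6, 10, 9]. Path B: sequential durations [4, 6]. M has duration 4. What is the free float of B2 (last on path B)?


ES(B2) = sum of predecessors on chain B = 4
EF(B2) = ES + duration = 4 + 6 = 10
Successor of B2 is M. ES(M) = max(sum(A), sum(B)) = max(32, 10) = 32
Free float = ES(successor) - EF(current) = 32 - 10 = 22

22


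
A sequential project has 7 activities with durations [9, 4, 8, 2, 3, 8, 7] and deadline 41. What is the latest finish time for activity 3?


LF(activity 3) = deadline - sum of successor durations
Successors: activities 4 through 7 with durations [2, 3, 8, 7]
Sum of successor durations = 20
LF = 41 - 20 = 21

21


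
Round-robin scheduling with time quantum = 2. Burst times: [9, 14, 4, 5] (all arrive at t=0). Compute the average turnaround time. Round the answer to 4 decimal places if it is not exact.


Time quantum = 2
Execution trace:
  J1 runs 2 units, time = 2
  J2 runs 2 units, time = 4
  J3 runs 2 units, time = 6
  J4 runs 2 units, time = 8
  J1 runs 2 units, time = 10
  J2 runs 2 units, time = 12
  J3 runs 2 units, time = 14
  J4 runs 2 units, time = 16
  J1 runs 2 units, time = 18
  J2 runs 2 units, time = 20
  J4 runs 1 units, time = 21
  J1 runs 2 units, time = 23
  J2 runs 2 units, time = 25
  J1 runs 1 units, time = 26
  J2 runs 2 units, time = 28
  J2 runs 2 units, time = 30
  J2 runs 2 units, time = 32
Finish times: [26, 32, 14, 21]
Average turnaround = 93/4 = 23.25

23.25


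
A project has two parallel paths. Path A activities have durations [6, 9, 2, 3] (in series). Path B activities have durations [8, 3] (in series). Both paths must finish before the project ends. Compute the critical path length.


Path A total = 6 + 9 + 2 + 3 = 20
Path B total = 8 + 3 = 11
Critical path = longest path = max(20, 11) = 20

20


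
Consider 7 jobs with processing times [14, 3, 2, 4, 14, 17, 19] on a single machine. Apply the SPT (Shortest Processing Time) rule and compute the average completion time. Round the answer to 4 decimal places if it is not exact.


Sort jobs by processing time (SPT order): [2, 3, 4, 14, 14, 17, 19]
Compute completion times sequentially:
  Job 1: processing = 2, completes at 2
  Job 2: processing = 3, completes at 5
  Job 3: processing = 4, completes at 9
  Job 4: processing = 14, completes at 23
  Job 5: processing = 14, completes at 37
  Job 6: processing = 17, completes at 54
  Job 7: processing = 19, completes at 73
Sum of completion times = 203
Average completion time = 203/7 = 29.0

29.0


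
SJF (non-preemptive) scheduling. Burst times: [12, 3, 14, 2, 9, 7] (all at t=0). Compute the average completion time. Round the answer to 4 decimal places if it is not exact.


SJF order (ascending): [2, 3, 7, 9, 12, 14]
Completion times:
  Job 1: burst=2, C=2
  Job 2: burst=3, C=5
  Job 3: burst=7, C=12
  Job 4: burst=9, C=21
  Job 5: burst=12, C=33
  Job 6: burst=14, C=47
Average completion = 120/6 = 20.0

20.0


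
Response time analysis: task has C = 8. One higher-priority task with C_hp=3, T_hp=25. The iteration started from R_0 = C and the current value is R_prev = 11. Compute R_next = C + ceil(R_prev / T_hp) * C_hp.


R_next = C + ceil(R_prev / T_hp) * C_hp
ceil(11 / 25) = ceil(0.44) = 1
Interference = 1 * 3 = 3
R_next = 8 + 3 = 11
R_next = R_prev, so the iteration has converged (response time = 11).

11


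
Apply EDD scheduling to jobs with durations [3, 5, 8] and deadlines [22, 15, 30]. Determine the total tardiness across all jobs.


Sort by due date (EDD order): [(5, 15), (3, 22), (8, 30)]
Compute completion times and tardiness:
  Job 1: p=5, d=15, C=5, tardiness=max(0,5-15)=0
  Job 2: p=3, d=22, C=8, tardiness=max(0,8-22)=0
  Job 3: p=8, d=30, C=16, tardiness=max(0,16-30)=0
Total tardiness = 0

0


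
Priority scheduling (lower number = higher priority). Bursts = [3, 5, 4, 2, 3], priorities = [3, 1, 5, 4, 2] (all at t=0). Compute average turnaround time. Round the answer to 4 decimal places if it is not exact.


Sort by priority (ascending = highest first):
Order: [(1, 5), (2, 3), (3, 3), (4, 2), (5, 4)]
Completion times:
  Priority 1, burst=5, C=5
  Priority 2, burst=3, C=8
  Priority 3, burst=3, C=11
  Priority 4, burst=2, C=13
  Priority 5, burst=4, C=17
Average turnaround = 54/5 = 10.8

10.8


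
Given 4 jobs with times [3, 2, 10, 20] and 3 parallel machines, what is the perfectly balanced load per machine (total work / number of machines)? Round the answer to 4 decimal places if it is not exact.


Total processing time = 3 + 2 + 10 + 20 = 35
Number of machines = 3
Ideal balanced load = 35 / 3 = 11.6667

11.6667


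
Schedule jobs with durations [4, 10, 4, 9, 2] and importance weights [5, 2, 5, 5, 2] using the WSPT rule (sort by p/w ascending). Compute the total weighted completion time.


Compute p/w ratios and sort ascending (WSPT): [(4, 5), (4, 5), (2, 2), (9, 5), (10, 2)]
Compute weighted completion times:
  Job (p=4,w=5): C=4, w*C=5*4=20
  Job (p=4,w=5): C=8, w*C=5*8=40
  Job (p=2,w=2): C=10, w*C=2*10=20
  Job (p=9,w=5): C=19, w*C=5*19=95
  Job (p=10,w=2): C=29, w*C=2*29=58
Total weighted completion time = 233

233


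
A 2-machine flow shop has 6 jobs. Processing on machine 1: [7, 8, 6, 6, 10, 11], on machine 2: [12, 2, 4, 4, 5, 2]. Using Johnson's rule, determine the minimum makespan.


Apply Johnson's rule:
  Group 1 (a <= b): [(1, 7, 12)]
  Group 2 (a > b): [(5, 10, 5), (3, 6, 4), (4, 6, 4), (2, 8, 2), (6, 11, 2)]
Optimal job order: [1, 5, 3, 4, 2, 6]
Schedule:
  Job 1: M1 done at 7, M2 done at 19
  Job 5: M1 done at 17, M2 done at 24
  Job 3: M1 done at 23, M2 done at 28
  Job 4: M1 done at 29, M2 done at 33
  Job 2: M1 done at 37, M2 done at 39
  Job 6: M1 done at 48, M2 done at 50
Makespan = 50

50


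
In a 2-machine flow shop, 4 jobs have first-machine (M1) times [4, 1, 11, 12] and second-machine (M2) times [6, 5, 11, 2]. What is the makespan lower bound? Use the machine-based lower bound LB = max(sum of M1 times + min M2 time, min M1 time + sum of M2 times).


LB1 = sum(M1 times) + min(M2 times) = 28 + 2 = 30
LB2 = min(M1 times) + sum(M2 times) = 1 + 24 = 25
Lower bound = max(LB1, LB2) = max(30, 25) = 30

30


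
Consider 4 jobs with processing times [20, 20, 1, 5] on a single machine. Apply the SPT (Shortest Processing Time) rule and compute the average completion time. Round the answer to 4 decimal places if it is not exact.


Sort jobs by processing time (SPT order): [1, 5, 20, 20]
Compute completion times sequentially:
  Job 1: processing = 1, completes at 1
  Job 2: processing = 5, completes at 6
  Job 3: processing = 20, completes at 26
  Job 4: processing = 20, completes at 46
Sum of completion times = 79
Average completion time = 79/4 = 19.75

19.75


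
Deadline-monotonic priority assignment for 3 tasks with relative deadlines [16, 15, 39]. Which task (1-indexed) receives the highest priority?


Sort tasks by relative deadline (ascending):
  Task 2: deadline = 15
  Task 1: deadline = 16
  Task 3: deadline = 39
Priority order (highest first): [2, 1, 3]
Highest priority task = 2

2


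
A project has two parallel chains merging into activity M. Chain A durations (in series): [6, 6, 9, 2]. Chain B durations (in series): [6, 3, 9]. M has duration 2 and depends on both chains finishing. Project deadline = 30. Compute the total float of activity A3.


Forward pass: ES(A3) = sum of predecessors on chain A = 12
EF = ES + duration = 12 + 9 = 21
Backward pass: LF(M) = deadline = 30; LS(M) = 30 - 2 = 28
LF(A3) = LS(M) - sum(successors on chain A) = 28 - 2 = 26
LS = LF - duration = 26 - 9 = 17
Total float = LS - ES = 17 - 12 = 5

5


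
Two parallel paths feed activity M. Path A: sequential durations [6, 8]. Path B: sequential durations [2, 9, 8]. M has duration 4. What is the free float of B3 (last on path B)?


ES(B3) = sum of predecessors on chain B = 11
EF(B3) = ES + duration = 11 + 8 = 19
Successor of B3 is M. ES(M) = max(sum(A), sum(B)) = max(14, 19) = 19
Free float = ES(successor) - EF(current) = 19 - 19 = 0

0


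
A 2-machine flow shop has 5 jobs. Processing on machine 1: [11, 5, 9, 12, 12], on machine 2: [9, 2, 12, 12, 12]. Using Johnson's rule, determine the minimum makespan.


Apply Johnson's rule:
  Group 1 (a <= b): [(3, 9, 12), (4, 12, 12), (5, 12, 12)]
  Group 2 (a > b): [(1, 11, 9), (2, 5, 2)]
Optimal job order: [3, 4, 5, 1, 2]
Schedule:
  Job 3: M1 done at 9, M2 done at 21
  Job 4: M1 done at 21, M2 done at 33
  Job 5: M1 done at 33, M2 done at 45
  Job 1: M1 done at 44, M2 done at 54
  Job 2: M1 done at 49, M2 done at 56
Makespan = 56

56


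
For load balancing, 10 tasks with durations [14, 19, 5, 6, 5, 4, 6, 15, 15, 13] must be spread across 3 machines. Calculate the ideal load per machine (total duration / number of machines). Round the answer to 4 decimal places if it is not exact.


Total processing time = 14 + 19 + 5 + 6 + 5 + 4 + 6 + 15 + 15 + 13 = 102
Number of machines = 3
Ideal balanced load = 102 / 3 = 34.0

34.0


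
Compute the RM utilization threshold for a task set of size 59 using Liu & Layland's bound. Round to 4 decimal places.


Compute 2^(1/59) = 1.0118175391
Subtract 1: 1.0118175391 - 1 = 0.0118175391
Multiply by n: 59 * 0.0118175391 = 0.6972348069
Round to 4 dp: 0.6972

0.6972


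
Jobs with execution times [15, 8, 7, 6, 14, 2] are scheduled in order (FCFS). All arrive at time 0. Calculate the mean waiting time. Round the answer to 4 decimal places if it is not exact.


FCFS order (as given): [15, 8, 7, 6, 14, 2]
Waiting times:
  Job 1: wait = 0
  Job 2: wait = 15
  Job 3: wait = 23
  Job 4: wait = 30
  Job 5: wait = 36
  Job 6: wait = 50
Sum of waiting times = 154
Average waiting time = 154/6 = 25.6667

25.6667


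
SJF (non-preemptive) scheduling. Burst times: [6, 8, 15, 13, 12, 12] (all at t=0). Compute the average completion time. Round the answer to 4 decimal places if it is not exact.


SJF order (ascending): [6, 8, 12, 12, 13, 15]
Completion times:
  Job 1: burst=6, C=6
  Job 2: burst=8, C=14
  Job 3: burst=12, C=26
  Job 4: burst=12, C=38
  Job 5: burst=13, C=51
  Job 6: burst=15, C=66
Average completion = 201/6 = 33.5

33.5


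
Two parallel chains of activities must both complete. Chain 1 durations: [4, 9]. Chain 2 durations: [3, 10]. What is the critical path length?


Path A total = 4 + 9 = 13
Path B total = 3 + 10 = 13
Critical path = longest path = max(13, 13) = 13

13


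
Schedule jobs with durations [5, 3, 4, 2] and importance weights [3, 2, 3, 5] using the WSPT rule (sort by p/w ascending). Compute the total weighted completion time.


Compute p/w ratios and sort ascending (WSPT): [(2, 5), (4, 3), (3, 2), (5, 3)]
Compute weighted completion times:
  Job (p=2,w=5): C=2, w*C=5*2=10
  Job (p=4,w=3): C=6, w*C=3*6=18
  Job (p=3,w=2): C=9, w*C=2*9=18
  Job (p=5,w=3): C=14, w*C=3*14=42
Total weighted completion time = 88

88


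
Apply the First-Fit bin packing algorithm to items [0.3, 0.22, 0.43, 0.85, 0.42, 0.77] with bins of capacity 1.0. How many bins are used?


Place items sequentially using First-Fit:
  Item 0.3 -> new Bin 1
  Item 0.22 -> Bin 1 (now 0.52)
  Item 0.43 -> Bin 1 (now 0.95)
  Item 0.85 -> new Bin 2
  Item 0.42 -> new Bin 3
  Item 0.77 -> new Bin 4
Total bins used = 4

4


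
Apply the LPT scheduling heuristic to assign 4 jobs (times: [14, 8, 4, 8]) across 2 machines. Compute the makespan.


Sort jobs in decreasing order (LPT): [14, 8, 8, 4]
Assign each job to the least loaded machine:
  Machine 1: jobs [14, 4], load = 18
  Machine 2: jobs [8, 8], load = 16
Makespan = max load = 18

18


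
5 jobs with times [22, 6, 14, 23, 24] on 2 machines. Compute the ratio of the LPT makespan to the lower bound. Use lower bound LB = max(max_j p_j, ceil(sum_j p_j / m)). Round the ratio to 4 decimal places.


LPT order: [24, 23, 22, 14, 6]
Machine loads after assignment: [44, 45]
LPT makespan = 45
Lower bound = max(max_job, ceil(total/2)) = max(24, 45) = 45
Ratio = 45 / 45 = 1.0

1.0


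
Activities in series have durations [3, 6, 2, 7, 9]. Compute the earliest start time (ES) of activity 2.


Activity 2 starts after activities 1 through 1 complete.
Predecessor durations: [3]
ES = 3 = 3

3


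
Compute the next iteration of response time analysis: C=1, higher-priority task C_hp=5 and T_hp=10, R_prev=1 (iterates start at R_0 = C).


R_next = C + ceil(R_prev / T_hp) * C_hp
ceil(1 / 10) = ceil(0.1) = 1
Interference = 1 * 5 = 5
R_next = 1 + 5 = 6

6


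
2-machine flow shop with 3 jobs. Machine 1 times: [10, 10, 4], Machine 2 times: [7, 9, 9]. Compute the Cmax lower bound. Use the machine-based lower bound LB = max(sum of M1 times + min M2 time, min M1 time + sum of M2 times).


LB1 = sum(M1 times) + min(M2 times) = 24 + 7 = 31
LB2 = min(M1 times) + sum(M2 times) = 4 + 25 = 29
Lower bound = max(LB1, LB2) = max(31, 29) = 31

31


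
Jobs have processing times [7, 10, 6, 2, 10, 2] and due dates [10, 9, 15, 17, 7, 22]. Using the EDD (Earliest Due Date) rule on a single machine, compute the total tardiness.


Sort by due date (EDD order): [(10, 7), (10, 9), (7, 10), (6, 15), (2, 17), (2, 22)]
Compute completion times and tardiness:
  Job 1: p=10, d=7, C=10, tardiness=max(0,10-7)=3
  Job 2: p=10, d=9, C=20, tardiness=max(0,20-9)=11
  Job 3: p=7, d=10, C=27, tardiness=max(0,27-10)=17
  Job 4: p=6, d=15, C=33, tardiness=max(0,33-15)=18
  Job 5: p=2, d=17, C=35, tardiness=max(0,35-17)=18
  Job 6: p=2, d=22, C=37, tardiness=max(0,37-22)=15
Total tardiness = 82

82


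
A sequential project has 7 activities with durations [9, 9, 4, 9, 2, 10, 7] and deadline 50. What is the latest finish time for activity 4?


LF(activity 4) = deadline - sum of successor durations
Successors: activities 5 through 7 with durations [2, 10, 7]
Sum of successor durations = 19
LF = 50 - 19 = 31

31


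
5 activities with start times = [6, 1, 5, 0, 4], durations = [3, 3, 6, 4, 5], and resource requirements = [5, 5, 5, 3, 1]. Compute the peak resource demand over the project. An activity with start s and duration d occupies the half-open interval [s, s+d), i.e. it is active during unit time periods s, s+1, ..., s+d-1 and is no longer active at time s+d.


Each activity i is active on [start_i, start_i + duration_i).
Compute total resource usage per time slot:
  t=0: active resources = [3], total = 3
  t=1: active resources = [5, 3], total = 8
  t=2: active resources = [5, 3], total = 8
  t=3: active resources = [5, 3], total = 8
  t=4: active resources = [1], total = 1
  t=5: active resources = [5, 1], total = 6
  t=6: active resources = [5, 5, 1], total = 11
  t=7: active resources = [5, 5, 1], total = 11
  t=8: active resources = [5, 5, 1], total = 11
  t=9: active resources = [5], total = 5
  t=10: active resources = [5], total = 5
Peak resource demand = 11

11


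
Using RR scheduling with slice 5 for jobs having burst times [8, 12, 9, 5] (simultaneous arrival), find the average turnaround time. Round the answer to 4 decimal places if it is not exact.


Time quantum = 5
Execution trace:
  J1 runs 5 units, time = 5
  J2 runs 5 units, time = 10
  J3 runs 5 units, time = 15
  J4 runs 5 units, time = 20
  J1 runs 3 units, time = 23
  J2 runs 5 units, time = 28
  J3 runs 4 units, time = 32
  J2 runs 2 units, time = 34
Finish times: [23, 34, 32, 20]
Average turnaround = 109/4 = 27.25

27.25


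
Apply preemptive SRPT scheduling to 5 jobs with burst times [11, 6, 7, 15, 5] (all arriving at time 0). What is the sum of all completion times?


Since all jobs arrive at t=0, SRPT equals SPT ordering.
SPT order: [5, 6, 7, 11, 15]
Completion times:
  Job 1: p=5, C=5
  Job 2: p=6, C=11
  Job 3: p=7, C=18
  Job 4: p=11, C=29
  Job 5: p=15, C=44
Total completion time = 5 + 11 + 18 + 29 + 44 = 107

107


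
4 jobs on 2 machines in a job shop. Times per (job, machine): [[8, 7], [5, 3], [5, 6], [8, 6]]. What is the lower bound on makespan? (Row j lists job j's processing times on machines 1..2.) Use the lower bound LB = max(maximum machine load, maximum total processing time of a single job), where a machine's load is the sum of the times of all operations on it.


Machine loads:
  Machine 1: 8 + 5 + 5 + 8 = 26
  Machine 2: 7 + 3 + 6 + 6 = 22
Max machine load = 26
Job totals:
  Job 1: 15
  Job 2: 8
  Job 3: 11
  Job 4: 14
Max job total = 15
Lower bound = max(26, 15) = 26

26


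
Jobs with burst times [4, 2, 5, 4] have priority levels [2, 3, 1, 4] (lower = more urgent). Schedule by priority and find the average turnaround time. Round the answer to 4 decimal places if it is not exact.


Sort by priority (ascending = highest first):
Order: [(1, 5), (2, 4), (3, 2), (4, 4)]
Completion times:
  Priority 1, burst=5, C=5
  Priority 2, burst=4, C=9
  Priority 3, burst=2, C=11
  Priority 4, burst=4, C=15
Average turnaround = 40/4 = 10.0

10.0


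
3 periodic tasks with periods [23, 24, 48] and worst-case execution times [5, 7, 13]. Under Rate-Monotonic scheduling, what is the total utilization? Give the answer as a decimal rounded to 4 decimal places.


Compute individual utilizations (exact fractions):
  Task 1: C/T = 5/23 (approx. 0.2174)
  Task 2: C/T = 7/24 (approx. 0.2917)
  Task 3: C/T = 13/48 (approx. 0.2708)
Total utilization U = 5/23 + 7/24 + 13/48 = 287/368
Rounded to 4 decimal places: U = 0.7799
RM (Liu & Layland) bound for 3 tasks = 0.779763; compare with U = 287/368 (approx. 0.779891)
bound < U <= 1, so the RM sufficient condition is not met (inconclusive; an exact test such as response-time analysis is needed).

0.7799


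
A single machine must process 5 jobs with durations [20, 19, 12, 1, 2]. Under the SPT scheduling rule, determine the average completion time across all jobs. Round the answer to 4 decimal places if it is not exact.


Sort jobs by processing time (SPT order): [1, 2, 12, 19, 20]
Compute completion times sequentially:
  Job 1: processing = 1, completes at 1
  Job 2: processing = 2, completes at 3
  Job 3: processing = 12, completes at 15
  Job 4: processing = 19, completes at 34
  Job 5: processing = 20, completes at 54
Sum of completion times = 107
Average completion time = 107/5 = 21.4

21.4


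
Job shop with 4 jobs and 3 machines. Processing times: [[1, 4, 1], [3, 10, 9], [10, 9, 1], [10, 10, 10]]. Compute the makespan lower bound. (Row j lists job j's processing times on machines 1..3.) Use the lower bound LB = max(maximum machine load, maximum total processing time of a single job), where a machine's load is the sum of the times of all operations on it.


Machine loads:
  Machine 1: 1 + 3 + 10 + 10 = 24
  Machine 2: 4 + 10 + 9 + 10 = 33
  Machine 3: 1 + 9 + 1 + 10 = 21
Max machine load = 33
Job totals:
  Job 1: 6
  Job 2: 22
  Job 3: 20
  Job 4: 30
Max job total = 30
Lower bound = max(33, 30) = 33

33


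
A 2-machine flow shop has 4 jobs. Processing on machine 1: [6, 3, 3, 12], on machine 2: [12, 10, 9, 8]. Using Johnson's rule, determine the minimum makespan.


Apply Johnson's rule:
  Group 1 (a <= b): [(2, 3, 10), (3, 3, 9), (1, 6, 12)]
  Group 2 (a > b): [(4, 12, 8)]
Optimal job order: [2, 3, 1, 4]
Schedule:
  Job 2: M1 done at 3, M2 done at 13
  Job 3: M1 done at 6, M2 done at 22
  Job 1: M1 done at 12, M2 done at 34
  Job 4: M1 done at 24, M2 done at 42
Makespan = 42

42


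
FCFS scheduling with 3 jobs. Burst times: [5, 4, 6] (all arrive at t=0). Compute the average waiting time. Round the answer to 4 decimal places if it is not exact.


FCFS order (as given): [5, 4, 6]
Waiting times:
  Job 1: wait = 0
  Job 2: wait = 5
  Job 3: wait = 9
Sum of waiting times = 14
Average waiting time = 14/3 = 4.6667

4.6667


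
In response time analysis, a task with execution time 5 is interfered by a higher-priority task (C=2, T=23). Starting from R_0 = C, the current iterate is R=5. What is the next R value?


R_next = C + ceil(R_prev / T_hp) * C_hp
ceil(5 / 23) = ceil(0.2174) = 1
Interference = 1 * 2 = 2
R_next = 5 + 2 = 7

7


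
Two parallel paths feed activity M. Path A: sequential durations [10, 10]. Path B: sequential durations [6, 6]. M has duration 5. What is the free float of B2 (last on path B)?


ES(B2) = sum of predecessors on chain B = 6
EF(B2) = ES + duration = 6 + 6 = 12
Successor of B2 is M. ES(M) = max(sum(A), sum(B)) = max(20, 12) = 20
Free float = ES(successor) - EF(current) = 20 - 12 = 8

8


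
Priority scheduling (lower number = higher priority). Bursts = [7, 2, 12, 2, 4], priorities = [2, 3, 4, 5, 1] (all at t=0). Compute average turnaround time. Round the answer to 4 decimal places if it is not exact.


Sort by priority (ascending = highest first):
Order: [(1, 4), (2, 7), (3, 2), (4, 12), (5, 2)]
Completion times:
  Priority 1, burst=4, C=4
  Priority 2, burst=7, C=11
  Priority 3, burst=2, C=13
  Priority 4, burst=12, C=25
  Priority 5, burst=2, C=27
Average turnaround = 80/5 = 16.0

16.0


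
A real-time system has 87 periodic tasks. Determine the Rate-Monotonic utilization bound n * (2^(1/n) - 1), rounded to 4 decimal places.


Compute 2^(1/87) = 1.0079990316
Subtract 1: 1.0079990316 - 1 = 0.0079990316
Multiply by n: 87 * 0.0079990316 = 0.6959157492
Round to 4 dp: 0.6959

0.6959


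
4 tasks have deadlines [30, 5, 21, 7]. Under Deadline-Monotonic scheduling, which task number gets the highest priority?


Sort tasks by relative deadline (ascending):
  Task 2: deadline = 5
  Task 4: deadline = 7
  Task 3: deadline = 21
  Task 1: deadline = 30
Priority order (highest first): [2, 4, 3, 1]
Highest priority task = 2

2


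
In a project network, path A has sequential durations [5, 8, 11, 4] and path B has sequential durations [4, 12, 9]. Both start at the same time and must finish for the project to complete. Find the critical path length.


Path A total = 5 + 8 + 11 + 4 = 28
Path B total = 4 + 12 + 9 = 25
Critical path = longest path = max(28, 25) = 28

28


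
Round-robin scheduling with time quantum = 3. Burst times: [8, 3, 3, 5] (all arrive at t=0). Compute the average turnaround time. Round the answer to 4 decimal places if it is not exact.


Time quantum = 3
Execution trace:
  J1 runs 3 units, time = 3
  J2 runs 3 units, time = 6
  J3 runs 3 units, time = 9
  J4 runs 3 units, time = 12
  J1 runs 3 units, time = 15
  J4 runs 2 units, time = 17
  J1 runs 2 units, time = 19
Finish times: [19, 6, 9, 17]
Average turnaround = 51/4 = 12.75

12.75


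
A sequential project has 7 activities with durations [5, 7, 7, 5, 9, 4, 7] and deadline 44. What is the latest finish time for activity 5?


LF(activity 5) = deadline - sum of successor durations
Successors: activities 6 through 7 with durations [4, 7]
Sum of successor durations = 11
LF = 44 - 11 = 33

33


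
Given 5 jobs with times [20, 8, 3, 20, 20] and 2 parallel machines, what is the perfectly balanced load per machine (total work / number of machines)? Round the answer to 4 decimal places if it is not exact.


Total processing time = 20 + 8 + 3 + 20 + 20 = 71
Number of machines = 2
Ideal balanced load = 71 / 2 = 35.5

35.5


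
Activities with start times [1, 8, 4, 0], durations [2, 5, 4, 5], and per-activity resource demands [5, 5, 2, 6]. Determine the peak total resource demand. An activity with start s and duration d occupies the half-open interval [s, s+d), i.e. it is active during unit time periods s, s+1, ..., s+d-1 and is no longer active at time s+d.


Each activity i is active on [start_i, start_i + duration_i).
Compute total resource usage per time slot:
  t=0: active resources = [6], total = 6
  t=1: active resources = [5, 6], total = 11
  t=2: active resources = [5, 6], total = 11
  t=3: active resources = [6], total = 6
  t=4: active resources = [2, 6], total = 8
  t=5: active resources = [2], total = 2
  t=6: active resources = [2], total = 2
  t=7: active resources = [2], total = 2
  t=8: active resources = [5], total = 5
  t=9: active resources = [5], total = 5
  t=10: active resources = [5], total = 5
  t=11: active resources = [5], total = 5
  t=12: active resources = [5], total = 5
Peak resource demand = 11

11


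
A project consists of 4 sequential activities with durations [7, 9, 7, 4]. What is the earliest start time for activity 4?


Activity 4 starts after activities 1 through 3 complete.
Predecessor durations: [7, 9, 7]
ES = 7 + 9 + 7 = 23

23


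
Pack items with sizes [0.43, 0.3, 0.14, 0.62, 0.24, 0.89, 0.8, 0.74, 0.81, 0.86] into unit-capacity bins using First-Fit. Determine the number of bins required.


Place items sequentially using First-Fit:
  Item 0.43 -> new Bin 1
  Item 0.3 -> Bin 1 (now 0.73)
  Item 0.14 -> Bin 1 (now 0.87)
  Item 0.62 -> new Bin 2
  Item 0.24 -> Bin 2 (now 0.86)
  Item 0.89 -> new Bin 3
  Item 0.8 -> new Bin 4
  Item 0.74 -> new Bin 5
  Item 0.81 -> new Bin 6
  Item 0.86 -> new Bin 7
Total bins used = 7

7


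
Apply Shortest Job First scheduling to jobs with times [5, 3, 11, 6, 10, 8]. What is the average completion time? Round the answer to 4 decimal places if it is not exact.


SJF order (ascending): [3, 5, 6, 8, 10, 11]
Completion times:
  Job 1: burst=3, C=3
  Job 2: burst=5, C=8
  Job 3: burst=6, C=14
  Job 4: burst=8, C=22
  Job 5: burst=10, C=32
  Job 6: burst=11, C=43
Average completion = 122/6 = 20.3333

20.3333


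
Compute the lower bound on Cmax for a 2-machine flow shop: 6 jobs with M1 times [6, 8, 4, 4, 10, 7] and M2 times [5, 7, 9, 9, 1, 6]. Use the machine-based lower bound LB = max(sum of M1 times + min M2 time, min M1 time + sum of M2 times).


LB1 = sum(M1 times) + min(M2 times) = 39 + 1 = 40
LB2 = min(M1 times) + sum(M2 times) = 4 + 37 = 41
Lower bound = max(LB1, LB2) = max(40, 41) = 41

41


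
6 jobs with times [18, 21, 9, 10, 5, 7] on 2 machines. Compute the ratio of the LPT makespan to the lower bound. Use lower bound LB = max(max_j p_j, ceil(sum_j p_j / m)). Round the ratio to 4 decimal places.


LPT order: [21, 18, 10, 9, 7, 5]
Machine loads after assignment: [35, 35]
LPT makespan = 35
Lower bound = max(max_job, ceil(total/2)) = max(21, 35) = 35
Ratio = 35 / 35 = 1.0

1.0


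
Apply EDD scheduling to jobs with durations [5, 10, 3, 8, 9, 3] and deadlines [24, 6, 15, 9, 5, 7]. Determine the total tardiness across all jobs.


Sort by due date (EDD order): [(9, 5), (10, 6), (3, 7), (8, 9), (3, 15), (5, 24)]
Compute completion times and tardiness:
  Job 1: p=9, d=5, C=9, tardiness=max(0,9-5)=4
  Job 2: p=10, d=6, C=19, tardiness=max(0,19-6)=13
  Job 3: p=3, d=7, C=22, tardiness=max(0,22-7)=15
  Job 4: p=8, d=9, C=30, tardiness=max(0,30-9)=21
  Job 5: p=3, d=15, C=33, tardiness=max(0,33-15)=18
  Job 6: p=5, d=24, C=38, tardiness=max(0,38-24)=14
Total tardiness = 85

85


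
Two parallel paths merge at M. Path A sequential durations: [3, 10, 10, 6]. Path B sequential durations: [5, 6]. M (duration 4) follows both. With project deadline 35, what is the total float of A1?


Forward pass: ES(A1) = sum of predecessors on chain A = 0
EF = ES + duration = 0 + 3 = 3
Backward pass: LF(M) = deadline = 35; LS(M) = 35 - 4 = 31
LF(A1) = LS(M) - sum(successors on chain A) = 31 - 26 = 5
LS = LF - duration = 5 - 3 = 2
Total float = LS - ES = 2 - 0 = 2

2


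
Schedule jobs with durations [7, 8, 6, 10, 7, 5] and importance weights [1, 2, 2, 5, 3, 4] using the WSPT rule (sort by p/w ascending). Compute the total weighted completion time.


Compute p/w ratios and sort ascending (WSPT): [(5, 4), (10, 5), (7, 3), (6, 2), (8, 2), (7, 1)]
Compute weighted completion times:
  Job (p=5,w=4): C=5, w*C=4*5=20
  Job (p=10,w=5): C=15, w*C=5*15=75
  Job (p=7,w=3): C=22, w*C=3*22=66
  Job (p=6,w=2): C=28, w*C=2*28=56
  Job (p=8,w=2): C=36, w*C=2*36=72
  Job (p=7,w=1): C=43, w*C=1*43=43
Total weighted completion time = 332

332


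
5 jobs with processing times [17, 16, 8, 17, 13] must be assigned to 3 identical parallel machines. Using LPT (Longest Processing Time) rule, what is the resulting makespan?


Sort jobs in decreasing order (LPT): [17, 17, 16, 13, 8]
Assign each job to the least loaded machine:
  Machine 1: jobs [17, 8], load = 25
  Machine 2: jobs [17], load = 17
  Machine 3: jobs [16, 13], load = 29
Makespan = max load = 29

29


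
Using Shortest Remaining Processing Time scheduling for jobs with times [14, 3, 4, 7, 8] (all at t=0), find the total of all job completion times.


Since all jobs arrive at t=0, SRPT equals SPT ordering.
SPT order: [3, 4, 7, 8, 14]
Completion times:
  Job 1: p=3, C=3
  Job 2: p=4, C=7
  Job 3: p=7, C=14
  Job 4: p=8, C=22
  Job 5: p=14, C=36
Total completion time = 3 + 7 + 14 + 22 + 36 = 82

82


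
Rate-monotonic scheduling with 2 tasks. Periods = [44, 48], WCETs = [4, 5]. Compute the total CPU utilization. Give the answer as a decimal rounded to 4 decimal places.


Compute individual utilizations (exact fractions):
  Task 1: C/T = 4/44 = 1/11 (approx. 0.0909)
  Task 2: C/T = 5/48 (approx. 0.1042)
Total utilization U = 1/11 + 5/48 = 103/528
Rounded to 4 decimal places: U = 0.1951
RM (Liu & Layland) bound for 2 tasks = 0.828427; compare with U = 103/528 (approx. 0.195076)
U <= bound, so schedulable by RM sufficient condition.

0.1951


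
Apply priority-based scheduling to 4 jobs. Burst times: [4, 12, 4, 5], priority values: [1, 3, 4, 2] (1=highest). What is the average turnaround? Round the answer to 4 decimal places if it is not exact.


Sort by priority (ascending = highest first):
Order: [(1, 4), (2, 5), (3, 12), (4, 4)]
Completion times:
  Priority 1, burst=4, C=4
  Priority 2, burst=5, C=9
  Priority 3, burst=12, C=21
  Priority 4, burst=4, C=25
Average turnaround = 59/4 = 14.75

14.75


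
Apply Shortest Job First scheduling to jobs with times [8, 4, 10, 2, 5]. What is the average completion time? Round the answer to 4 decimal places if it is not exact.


SJF order (ascending): [2, 4, 5, 8, 10]
Completion times:
  Job 1: burst=2, C=2
  Job 2: burst=4, C=6
  Job 3: burst=5, C=11
  Job 4: burst=8, C=19
  Job 5: burst=10, C=29
Average completion = 67/5 = 13.4

13.4


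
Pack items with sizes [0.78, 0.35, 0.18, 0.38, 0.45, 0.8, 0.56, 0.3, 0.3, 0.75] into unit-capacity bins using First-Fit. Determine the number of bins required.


Place items sequentially using First-Fit:
  Item 0.78 -> new Bin 1
  Item 0.35 -> new Bin 2
  Item 0.18 -> Bin 1 (now 0.96)
  Item 0.38 -> Bin 2 (now 0.73)
  Item 0.45 -> new Bin 3
  Item 0.8 -> new Bin 4
  Item 0.56 -> new Bin 5
  Item 0.3 -> Bin 3 (now 0.75)
  Item 0.3 -> Bin 5 (now 0.86)
  Item 0.75 -> new Bin 6
Total bins used = 6

6


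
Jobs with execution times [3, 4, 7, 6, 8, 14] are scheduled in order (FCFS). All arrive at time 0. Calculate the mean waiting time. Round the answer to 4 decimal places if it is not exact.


FCFS order (as given): [3, 4, 7, 6, 8, 14]
Waiting times:
  Job 1: wait = 0
  Job 2: wait = 3
  Job 3: wait = 7
  Job 4: wait = 14
  Job 5: wait = 20
  Job 6: wait = 28
Sum of waiting times = 72
Average waiting time = 72/6 = 12.0

12.0


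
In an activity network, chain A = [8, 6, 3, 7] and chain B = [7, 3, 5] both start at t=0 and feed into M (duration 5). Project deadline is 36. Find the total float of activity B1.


Forward pass: ES(B1) = sum of predecessors on chain B = 0
EF = ES + duration = 0 + 7 = 7
Backward pass: LF(M) = deadline = 36; LS(M) = 36 - 5 = 31
LF(B1) = LS(M) - sum(successors on chain B) = 31 - 8 = 23
LS = LF - duration = 23 - 7 = 16
Total float = LS - ES = 16 - 0 = 16

16


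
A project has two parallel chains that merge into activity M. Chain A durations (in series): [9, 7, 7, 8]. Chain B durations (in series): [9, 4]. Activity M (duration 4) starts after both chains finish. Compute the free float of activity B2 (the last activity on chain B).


ES(B2) = sum of predecessors on chain B = 9
EF(B2) = ES + duration = 9 + 4 = 13
Successor of B2 is M. ES(M) = max(sum(A), sum(B)) = max(31, 13) = 31
Free float = ES(successor) - EF(current) = 31 - 13 = 18

18


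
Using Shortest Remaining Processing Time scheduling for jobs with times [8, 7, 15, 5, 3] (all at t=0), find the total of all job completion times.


Since all jobs arrive at t=0, SRPT equals SPT ordering.
SPT order: [3, 5, 7, 8, 15]
Completion times:
  Job 1: p=3, C=3
  Job 2: p=5, C=8
  Job 3: p=7, C=15
  Job 4: p=8, C=23
  Job 5: p=15, C=38
Total completion time = 3 + 8 + 15 + 23 + 38 = 87

87


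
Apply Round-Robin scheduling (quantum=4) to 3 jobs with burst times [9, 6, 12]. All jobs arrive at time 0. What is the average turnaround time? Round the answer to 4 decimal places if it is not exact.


Time quantum = 4
Execution trace:
  J1 runs 4 units, time = 4
  J2 runs 4 units, time = 8
  J3 runs 4 units, time = 12
  J1 runs 4 units, time = 16
  J2 runs 2 units, time = 18
  J3 runs 4 units, time = 22
  J1 runs 1 units, time = 23
  J3 runs 4 units, time = 27
Finish times: [23, 18, 27]
Average turnaround = 68/3 = 22.6667

22.6667


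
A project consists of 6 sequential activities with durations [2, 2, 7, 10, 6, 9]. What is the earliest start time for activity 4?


Activity 4 starts after activities 1 through 3 complete.
Predecessor durations: [2, 2, 7]
ES = 2 + 2 + 7 = 11

11


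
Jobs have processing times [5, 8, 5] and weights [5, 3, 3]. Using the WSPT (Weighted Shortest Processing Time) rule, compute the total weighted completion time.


Compute p/w ratios and sort ascending (WSPT): [(5, 5), (5, 3), (8, 3)]
Compute weighted completion times:
  Job (p=5,w=5): C=5, w*C=5*5=25
  Job (p=5,w=3): C=10, w*C=3*10=30
  Job (p=8,w=3): C=18, w*C=3*18=54
Total weighted completion time = 109

109


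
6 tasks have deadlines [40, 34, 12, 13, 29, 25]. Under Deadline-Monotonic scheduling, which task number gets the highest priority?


Sort tasks by relative deadline (ascending):
  Task 3: deadline = 12
  Task 4: deadline = 13
  Task 6: deadline = 25
  Task 5: deadline = 29
  Task 2: deadline = 34
  Task 1: deadline = 40
Priority order (highest first): [3, 4, 6, 5, 2, 1]
Highest priority task = 3

3


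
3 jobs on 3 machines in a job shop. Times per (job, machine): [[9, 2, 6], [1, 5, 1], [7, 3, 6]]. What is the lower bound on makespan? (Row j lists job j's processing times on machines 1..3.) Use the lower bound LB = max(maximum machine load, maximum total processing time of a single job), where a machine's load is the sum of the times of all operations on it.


Machine loads:
  Machine 1: 9 + 1 + 7 = 17
  Machine 2: 2 + 5 + 3 = 10
  Machine 3: 6 + 1 + 6 = 13
Max machine load = 17
Job totals:
  Job 1: 17
  Job 2: 7
  Job 3: 16
Max job total = 17
Lower bound = max(17, 17) = 17

17


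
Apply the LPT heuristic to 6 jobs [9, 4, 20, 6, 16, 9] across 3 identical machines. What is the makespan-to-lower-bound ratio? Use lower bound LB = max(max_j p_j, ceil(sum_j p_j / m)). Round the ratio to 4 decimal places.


LPT order: [20, 16, 9, 9, 6, 4]
Machine loads after assignment: [20, 22, 22]
LPT makespan = 22
Lower bound = max(max_job, ceil(total/3)) = max(20, 22) = 22
Ratio = 22 / 22 = 1.0

1.0


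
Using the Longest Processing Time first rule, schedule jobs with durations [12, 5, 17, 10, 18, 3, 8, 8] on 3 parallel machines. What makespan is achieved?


Sort jobs in decreasing order (LPT): [18, 17, 12, 10, 8, 8, 5, 3]
Assign each job to the least loaded machine:
  Machine 1: jobs [18, 8], load = 26
  Machine 2: jobs [17, 8, 3], load = 28
  Machine 3: jobs [12, 10, 5], load = 27
Makespan = max load = 28

28


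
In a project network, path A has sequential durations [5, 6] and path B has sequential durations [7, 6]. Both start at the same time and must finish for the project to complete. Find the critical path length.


Path A total = 5 + 6 = 11
Path B total = 7 + 6 = 13
Critical path = longest path = max(11, 13) = 13

13


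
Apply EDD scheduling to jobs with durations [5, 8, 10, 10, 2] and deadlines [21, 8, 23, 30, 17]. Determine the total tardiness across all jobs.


Sort by due date (EDD order): [(8, 8), (2, 17), (5, 21), (10, 23), (10, 30)]
Compute completion times and tardiness:
  Job 1: p=8, d=8, C=8, tardiness=max(0,8-8)=0
  Job 2: p=2, d=17, C=10, tardiness=max(0,10-17)=0
  Job 3: p=5, d=21, C=15, tardiness=max(0,15-21)=0
  Job 4: p=10, d=23, C=25, tardiness=max(0,25-23)=2
  Job 5: p=10, d=30, C=35, tardiness=max(0,35-30)=5
Total tardiness = 7

7


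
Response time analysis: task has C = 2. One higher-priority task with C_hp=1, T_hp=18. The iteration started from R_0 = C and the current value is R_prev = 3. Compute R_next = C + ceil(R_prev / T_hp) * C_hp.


R_next = C + ceil(R_prev / T_hp) * C_hp
ceil(3 / 18) = ceil(0.1667) = 1
Interference = 1 * 1 = 1
R_next = 2 + 1 = 3
R_next = R_prev, so the iteration has converged (response time = 3).

3


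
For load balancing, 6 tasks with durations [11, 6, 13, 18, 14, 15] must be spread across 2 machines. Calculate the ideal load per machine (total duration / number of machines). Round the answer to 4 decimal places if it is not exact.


Total processing time = 11 + 6 + 13 + 18 + 14 + 15 = 77
Number of machines = 2
Ideal balanced load = 77 / 2 = 38.5

38.5


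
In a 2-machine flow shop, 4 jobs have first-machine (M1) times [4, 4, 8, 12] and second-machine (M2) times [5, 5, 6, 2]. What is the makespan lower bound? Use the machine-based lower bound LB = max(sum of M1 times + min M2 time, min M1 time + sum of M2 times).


LB1 = sum(M1 times) + min(M2 times) = 28 + 2 = 30
LB2 = min(M1 times) + sum(M2 times) = 4 + 18 = 22
Lower bound = max(LB1, LB2) = max(30, 22) = 30

30


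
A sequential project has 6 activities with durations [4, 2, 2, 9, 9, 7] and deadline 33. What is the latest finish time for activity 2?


LF(activity 2) = deadline - sum of successor durations
Successors: activities 3 through 6 with durations [2, 9, 9, 7]
Sum of successor durations = 27
LF = 33 - 27 = 6

6


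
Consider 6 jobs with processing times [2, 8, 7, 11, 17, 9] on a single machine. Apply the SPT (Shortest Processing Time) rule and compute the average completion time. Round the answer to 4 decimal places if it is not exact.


Sort jobs by processing time (SPT order): [2, 7, 8, 9, 11, 17]
Compute completion times sequentially:
  Job 1: processing = 2, completes at 2
  Job 2: processing = 7, completes at 9
  Job 3: processing = 8, completes at 17
  Job 4: processing = 9, completes at 26
  Job 5: processing = 11, completes at 37
  Job 6: processing = 17, completes at 54
Sum of completion times = 145
Average completion time = 145/6 = 24.1667

24.1667


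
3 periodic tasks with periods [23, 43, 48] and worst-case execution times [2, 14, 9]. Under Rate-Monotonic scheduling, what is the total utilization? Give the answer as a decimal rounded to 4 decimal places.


Compute individual utilizations (exact fractions):
  Task 1: C/T = 2/23 (approx. 0.087)
  Task 2: C/T = 14/43 (approx. 0.3256)
  Task 3: C/T = 9/48 = 3/16 (approx. 0.1875)
Total utilization U = 2/23 + 14/43 + 3/16 = 9495/15824
Rounded to 4 decimal places: U = 0.6000
RM (Liu & Layland) bound for 3 tasks = 0.779763; compare with U = 9495/15824 (approx. 0.600038)
U <= bound, so schedulable by RM sufficient condition.

0.6000


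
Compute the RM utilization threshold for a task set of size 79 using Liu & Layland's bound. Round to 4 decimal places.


Compute 2^(1/79) = 1.0088126194
Subtract 1: 1.0088126194 - 1 = 0.0088126194
Multiply by n: 79 * 0.0088126194 = 0.6961969326
Round to 4 dp: 0.6962

0.6962


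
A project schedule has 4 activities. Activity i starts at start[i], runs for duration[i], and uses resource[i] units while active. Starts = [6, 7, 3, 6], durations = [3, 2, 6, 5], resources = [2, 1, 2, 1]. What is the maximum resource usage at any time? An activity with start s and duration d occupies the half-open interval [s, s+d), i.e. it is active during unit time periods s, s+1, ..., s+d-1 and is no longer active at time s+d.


Each activity i is active on [start_i, start_i + duration_i).
Compute total resource usage per time slot:
  t=0: active resources = [], total = 0
  t=1: active resources = [], total = 0
  t=2: active resources = [], total = 0
  t=3: active resources = [2], total = 2
  t=4: active resources = [2], total = 2
  t=5: active resources = [2], total = 2
  t=6: active resources = [2, 2, 1], total = 5
  t=7: active resources = [2, 1, 2, 1], total = 6
  t=8: active resources = [2, 1, 2, 1], total = 6
  t=9: active resources = [1], total = 1
  t=10: active resources = [1], total = 1
Peak resource demand = 6

6
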